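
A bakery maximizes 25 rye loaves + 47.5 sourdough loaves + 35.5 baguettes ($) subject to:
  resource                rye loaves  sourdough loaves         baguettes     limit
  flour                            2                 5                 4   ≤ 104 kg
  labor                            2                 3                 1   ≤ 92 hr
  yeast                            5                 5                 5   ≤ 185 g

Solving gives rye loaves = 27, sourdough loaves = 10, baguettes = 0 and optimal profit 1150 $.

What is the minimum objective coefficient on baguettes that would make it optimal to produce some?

Check each constraint at x*: flour 104/104 (tight); labor 84/92 (slack 8); yeast 185/185 (tight).
By complementary slackness, y = 0 for the non-binding constraint.
From A_Bᵀ y = c: 2·y_flour + 5·y_yeast = 25; 5·y_flour + 5·y_yeast = 47.5.
Solving: y_flour = 7.5, y_yeast = 2.
baguettes enters the basis when its profit ≥ yᵀa₃ = 7.5·4 + 2·5 = 40.

40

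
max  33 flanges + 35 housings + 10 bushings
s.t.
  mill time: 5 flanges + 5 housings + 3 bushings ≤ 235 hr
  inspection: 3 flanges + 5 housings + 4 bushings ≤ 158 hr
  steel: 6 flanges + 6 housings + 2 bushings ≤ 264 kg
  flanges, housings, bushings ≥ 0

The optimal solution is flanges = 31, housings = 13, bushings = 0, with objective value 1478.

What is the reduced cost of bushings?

-4

At the optimum: mill time uses 220 of 235 (slack = 15); inspection uses 158 of 158 (binding); steel uses 264 of 264 (binding).
Since mill time is not tight, its dual is 0.
From A_Bᵀ y = c: 3·y_inspection + 6·y_steel = 33; 5·y_inspection + 6·y_steel = 35.
This yields shadow prices y_inspection = 1, y_steel = 5.
Reduced cost of bushings: c₃ − yᵀa₃ = 10 − (1·4 + 5·2) = 10 − 14 = -4.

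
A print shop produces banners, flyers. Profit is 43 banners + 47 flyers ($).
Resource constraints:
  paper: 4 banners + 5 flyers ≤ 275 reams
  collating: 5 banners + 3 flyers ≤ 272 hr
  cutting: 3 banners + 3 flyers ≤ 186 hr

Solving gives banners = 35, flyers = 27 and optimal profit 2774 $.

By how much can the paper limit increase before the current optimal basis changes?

35

Binding constraints: paper, cutting. The basis is B = [[4,5],[3,3]] with det -3.
Per unit increase in paper, x* moves by d = (-1, 1).
The basis stays optimal until banners reaches 0; allowable increase = 35 reams.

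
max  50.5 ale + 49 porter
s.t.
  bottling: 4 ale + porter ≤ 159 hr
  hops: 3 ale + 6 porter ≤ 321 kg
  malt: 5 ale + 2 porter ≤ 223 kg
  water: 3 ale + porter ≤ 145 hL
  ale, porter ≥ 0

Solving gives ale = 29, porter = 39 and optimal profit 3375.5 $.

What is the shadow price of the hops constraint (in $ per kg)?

Binding: hops and malt. Non-binding: bottling (4 unused), water (19 unused).
Since bottling, water are not tight, their duals are 0.
The binding rows give the dual system: 3·y_hops + 5·y_malt = 50.5 and 6·y_hops + 2·y_malt = 49.
→ y_hops = 6 and y_malt = 6.5.
Shadow price of hops = 6.

6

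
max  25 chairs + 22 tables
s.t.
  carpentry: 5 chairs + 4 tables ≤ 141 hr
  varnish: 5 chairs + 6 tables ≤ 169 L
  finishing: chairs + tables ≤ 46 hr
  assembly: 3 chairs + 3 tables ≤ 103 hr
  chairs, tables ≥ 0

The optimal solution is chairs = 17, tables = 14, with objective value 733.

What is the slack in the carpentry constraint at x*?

carpentry used = 5·17 + 4·14 = 141; slack = 141 − 141 = 0.

0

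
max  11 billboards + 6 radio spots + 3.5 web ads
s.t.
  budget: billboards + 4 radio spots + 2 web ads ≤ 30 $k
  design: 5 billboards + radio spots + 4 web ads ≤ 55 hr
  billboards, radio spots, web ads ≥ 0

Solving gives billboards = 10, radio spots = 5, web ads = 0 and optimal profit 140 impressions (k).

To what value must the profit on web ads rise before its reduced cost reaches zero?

At the optimum: budget uses 30 of 30 (binding); design uses 55 of 55 (binding).
Dual feasibility on the basic columns requires 1·y_budget + 5·y_design = 11, 4·y_budget + 1·y_design = 6.
This yields shadow prices y_budget = 1, y_design = 2.
web ads enters the basis when its profit ≥ yᵀa₃ = 1·2 + 2·4 = 10.

10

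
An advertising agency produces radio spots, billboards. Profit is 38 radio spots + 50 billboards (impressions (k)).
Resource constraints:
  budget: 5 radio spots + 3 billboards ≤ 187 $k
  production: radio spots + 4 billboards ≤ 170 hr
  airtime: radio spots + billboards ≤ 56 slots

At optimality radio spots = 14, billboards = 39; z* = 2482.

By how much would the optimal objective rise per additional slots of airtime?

0

Check each constraint at x*: budget 187/187 (tight); production 170/170 (tight); airtime 53/56 (slack 3).
Slack constraints have shadow price 0 (complementary slackness).
Dual feasibility on the basic columns requires 5·y_budget + 1·y_production = 38, 3·y_budget + 4·y_production = 50.
→ y_budget = 6 and y_production = 8.
Shadow price of airtime = 0.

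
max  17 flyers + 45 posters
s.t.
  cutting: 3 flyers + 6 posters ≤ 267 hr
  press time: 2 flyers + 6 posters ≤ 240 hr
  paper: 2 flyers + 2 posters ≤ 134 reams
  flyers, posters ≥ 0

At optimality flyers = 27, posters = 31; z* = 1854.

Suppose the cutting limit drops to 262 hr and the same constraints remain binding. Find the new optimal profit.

Binding: cutting and press time. Non-binding: paper (18 unused).
Slack constraints have shadow price 0 (complementary slackness).
The binding rows give the dual system: 3·y_cutting + 2·y_press time = 17 and 6·y_cutting + 6·y_press time = 45.
This yields shadow prices y_cutting = 2, y_press time = 5.5.
Δz = y_cutting·Δb = 2 × (-5) = -10, so new z* = 1854 − 10 = 1844.

1844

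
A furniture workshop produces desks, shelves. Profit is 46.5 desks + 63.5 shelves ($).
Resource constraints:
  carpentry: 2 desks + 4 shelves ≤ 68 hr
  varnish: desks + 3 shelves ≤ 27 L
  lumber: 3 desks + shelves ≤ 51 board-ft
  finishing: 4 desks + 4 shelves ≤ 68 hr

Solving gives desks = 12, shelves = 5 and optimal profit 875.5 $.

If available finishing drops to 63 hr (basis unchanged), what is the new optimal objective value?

828

Check each constraint at x*: carpentry 44/68 (slack 24); varnish 27/27 (tight); lumber 41/51 (slack 10); finishing 68/68 (tight).
Slack constraints have shadow price 0 (complementary slackness).
From A_Bᵀ y = c: 1·y_varnish + 4·y_finishing = 46.5; 3·y_varnish + 4·y_finishing = 63.5.
→ y_varnish = 8.5 and y_finishing = 9.5.
Δz = y_finishing·Δb = 9.5 × (-5) = -47.5, so new z* = 875.5 − 47.5 = 828.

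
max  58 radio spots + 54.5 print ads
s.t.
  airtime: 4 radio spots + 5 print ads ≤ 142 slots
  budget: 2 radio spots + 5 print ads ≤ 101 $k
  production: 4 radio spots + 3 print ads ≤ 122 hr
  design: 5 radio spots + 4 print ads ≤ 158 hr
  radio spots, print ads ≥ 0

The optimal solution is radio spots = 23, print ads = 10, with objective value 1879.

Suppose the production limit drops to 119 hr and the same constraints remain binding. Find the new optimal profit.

Check each constraint at x*: airtime 142/142 (tight); budget 96/101 (slack 5); production 122/122 (tight); design 155/158 (slack 3).
Slack constraints have shadow price 0 (complementary slackness).
The binding rows give the dual system: 4·y_airtime + 4·y_production = 58 and 5·y_airtime + 3·y_production = 54.5.
Solving: y_airtime = 5.5, y_production = 9.
Δz = y_production·Δb = 9 × (-3) = -27, so new z* = 1879 − 27 = 1852.

1852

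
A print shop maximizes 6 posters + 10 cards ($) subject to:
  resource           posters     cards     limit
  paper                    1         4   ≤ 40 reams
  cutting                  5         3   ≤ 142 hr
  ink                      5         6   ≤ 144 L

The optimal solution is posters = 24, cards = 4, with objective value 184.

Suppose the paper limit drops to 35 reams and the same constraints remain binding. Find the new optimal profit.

Binding: paper and ink. Non-binding: cutting (10 unused).
By complementary slackness, y = 0 for the non-binding constraint.
Dual feasibility on the basic columns requires 1·y_paper + 5·y_ink = 6, 4·y_paper + 6·y_ink = 10.
Solving: y_paper = 1, y_ink = 1.
Δz = y_paper·Δb = 1 × (-5) = -5, so new z* = 184 − 5 = 179.

179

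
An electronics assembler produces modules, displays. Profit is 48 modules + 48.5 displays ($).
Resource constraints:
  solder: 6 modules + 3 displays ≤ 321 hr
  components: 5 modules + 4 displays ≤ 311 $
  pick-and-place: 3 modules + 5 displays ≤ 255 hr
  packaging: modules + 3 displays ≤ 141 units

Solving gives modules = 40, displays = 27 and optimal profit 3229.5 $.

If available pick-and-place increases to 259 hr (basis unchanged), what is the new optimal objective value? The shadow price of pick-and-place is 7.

Δb = 4, so new z* = 3229.5 + (7)·(4) = 3229.5 + 28 = 3257.5.

3257.5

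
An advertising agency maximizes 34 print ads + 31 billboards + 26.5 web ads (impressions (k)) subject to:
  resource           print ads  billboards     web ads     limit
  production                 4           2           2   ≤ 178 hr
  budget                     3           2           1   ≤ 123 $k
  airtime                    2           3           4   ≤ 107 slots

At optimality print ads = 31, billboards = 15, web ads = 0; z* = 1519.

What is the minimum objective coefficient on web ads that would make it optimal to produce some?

28

At the optimum: production uses 154 of 178 (slack = 24); budget uses 123 of 123 (binding); airtime uses 107 of 107 (binding).
By complementary slackness, y = 0 for the non-binding constraint.
From A_Bᵀ y = c: 3·y_budget + 2·y_airtime = 34; 2·y_budget + 3·y_airtime = 31.
Solving: y_budget = 8, y_airtime = 5.
web ads enters the basis when its profit ≥ yᵀa₃ = 8·1 + 5·4 = 28.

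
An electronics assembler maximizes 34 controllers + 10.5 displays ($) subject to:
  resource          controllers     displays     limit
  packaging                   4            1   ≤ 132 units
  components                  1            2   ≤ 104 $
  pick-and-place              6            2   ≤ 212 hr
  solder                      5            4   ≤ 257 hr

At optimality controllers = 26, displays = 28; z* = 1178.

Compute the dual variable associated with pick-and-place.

4

Binding: packaging and pick-and-place. Non-binding: components (22 unused), solder (15 unused).
By complementary slackness, y = 0 for the non-binding constraints.
The binding rows give the dual system: 4·y_packaging + 6·y_pick-and-place = 34 and 1·y_packaging + 2·y_pick-and-place = 10.5.
This yields shadow prices y_packaging = 2.5, y_pick-and-place = 4.
Shadow price of pick-and-place = 4.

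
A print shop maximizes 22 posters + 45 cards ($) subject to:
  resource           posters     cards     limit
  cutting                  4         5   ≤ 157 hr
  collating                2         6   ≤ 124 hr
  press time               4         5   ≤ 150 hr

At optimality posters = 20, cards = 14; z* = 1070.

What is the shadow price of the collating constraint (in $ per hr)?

Check each constraint at x*: cutting 150/157 (slack 7); collating 124/124 (tight); press time 150/150 (tight).
By complementary slackness, y = 0 for the non-binding constraint.
Dual feasibility on the basic columns requires 2·y_collating + 4·y_press time = 22, 6·y_collating + 5·y_press time = 45.
This yields shadow prices y_collating = 5, y_press time = 3.
Shadow price of collating = 5.

5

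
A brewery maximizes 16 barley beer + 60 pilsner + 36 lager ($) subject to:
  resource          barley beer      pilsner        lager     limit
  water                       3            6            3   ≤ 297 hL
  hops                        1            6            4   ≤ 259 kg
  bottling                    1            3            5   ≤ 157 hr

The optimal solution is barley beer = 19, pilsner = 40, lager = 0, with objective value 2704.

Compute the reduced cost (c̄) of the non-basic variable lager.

-1

Binding: water and hops. Non-binding: bottling (18 unused).
Since bottling is not tight, its dual is 0.
Dual feasibility on the basic columns requires 3·y_water + 1·y_hops = 16, 6·y_water + 6·y_hops = 60.
→ y_water = 3 and y_hops = 7.
Reduced cost of lager: c₃ − yᵀa₃ = 36 − (3·3 + 7·4) = 36 − 37 = -1.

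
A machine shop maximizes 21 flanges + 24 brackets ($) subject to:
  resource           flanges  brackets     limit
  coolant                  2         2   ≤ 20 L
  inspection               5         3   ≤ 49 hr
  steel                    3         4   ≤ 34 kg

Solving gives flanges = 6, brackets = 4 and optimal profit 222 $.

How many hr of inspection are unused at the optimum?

inspection used = 5·6 + 3·4 = 42; slack = 49 − 42 = 7.

7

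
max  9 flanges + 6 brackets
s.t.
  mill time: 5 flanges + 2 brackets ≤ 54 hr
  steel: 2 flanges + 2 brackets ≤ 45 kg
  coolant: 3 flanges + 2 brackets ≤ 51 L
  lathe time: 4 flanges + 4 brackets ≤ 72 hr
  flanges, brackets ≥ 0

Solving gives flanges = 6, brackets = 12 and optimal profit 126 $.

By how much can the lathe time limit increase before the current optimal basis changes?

Binding constraints: mill time, lathe time. The basis is B = [[5,2],[4,4]] with det 12.
Per unit increase in lathe time, x* moves by d = (-0.1667, 0.4167).
The basis stays optimal until steel becomes binding; allowable increase = 18 hr.

18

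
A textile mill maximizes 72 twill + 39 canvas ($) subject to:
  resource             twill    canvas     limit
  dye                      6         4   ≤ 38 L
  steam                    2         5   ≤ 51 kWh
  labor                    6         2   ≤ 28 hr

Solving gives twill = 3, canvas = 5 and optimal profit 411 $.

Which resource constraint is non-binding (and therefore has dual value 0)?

steam

dye: 38/38 (binding)
steam: 31/51 (slack 20)
labor: 28/28 (binding)
By complementary slackness, a constraint with positive slack has shadow price 0 → steam.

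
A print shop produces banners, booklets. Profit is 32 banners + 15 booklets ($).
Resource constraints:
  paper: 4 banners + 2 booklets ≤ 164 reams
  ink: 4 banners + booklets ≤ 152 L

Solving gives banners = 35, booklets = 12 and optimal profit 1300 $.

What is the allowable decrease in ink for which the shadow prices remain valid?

70

Binding constraints: paper, ink. The basis is B = [[4,2],[4,1]] with det -4.
Per unit decrease in ink, x* moves by d = (-0.5, 1).
The basis stays optimal until banners reaches 0; allowable decrease = 70 L.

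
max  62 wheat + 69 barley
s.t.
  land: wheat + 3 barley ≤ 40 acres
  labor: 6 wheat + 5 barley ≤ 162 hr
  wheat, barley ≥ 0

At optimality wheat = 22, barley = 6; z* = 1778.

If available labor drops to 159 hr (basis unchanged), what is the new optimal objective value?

At the optimum: land uses 40 of 40 (binding); labor uses 162 of 162 (binding).
The binding rows give the dual system: 1·y_land + 6·y_labor = 62 and 3·y_land + 5·y_labor = 69.
This yields shadow prices y_land = 8, y_labor = 9.
Δz = y_labor·Δb = 9 × (-3) = -27, so new z* = 1778 − 27 = 1751.

1751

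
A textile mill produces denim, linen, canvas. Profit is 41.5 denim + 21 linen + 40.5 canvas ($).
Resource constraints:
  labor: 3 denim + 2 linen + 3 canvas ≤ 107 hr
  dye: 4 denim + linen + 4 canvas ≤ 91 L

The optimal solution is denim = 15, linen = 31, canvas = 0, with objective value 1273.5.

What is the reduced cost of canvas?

-1

Both labor and dye are binding at x*.
From A_Bᵀ y = c: 3·y_labor + 4·y_dye = 41.5; 2·y_labor + 1·y_dye = 21.
→ y_labor = 8.5 and y_dye = 4.
Reduced cost of canvas: c₃ − yᵀa₃ = 40.5 − (8.5·3 + 4·4) = 40.5 − 41.5 = -1.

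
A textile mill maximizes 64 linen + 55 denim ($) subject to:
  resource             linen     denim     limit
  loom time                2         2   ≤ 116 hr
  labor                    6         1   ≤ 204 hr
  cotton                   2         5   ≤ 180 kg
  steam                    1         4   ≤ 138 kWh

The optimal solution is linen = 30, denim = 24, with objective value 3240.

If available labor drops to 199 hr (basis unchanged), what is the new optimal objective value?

At the optimum: loom time uses 108 of 116 (slack = 8); labor uses 204 of 204 (binding); cotton uses 180 of 180 (binding); steam uses 126 of 138 (slack = 12).
By complementary slackness, y = 0 for the non-binding constraints.
The binding rows give the dual system: 6·y_labor + 2·y_cotton = 64 and 1·y_labor + 5·y_cotton = 55.
This yields shadow prices y_labor = 7.5, y_cotton = 9.5.
Δz = y_labor·Δb = 7.5 × (-5) = -37.5, so new z* = 3240 − 37.5 = 3202.5.

3202.5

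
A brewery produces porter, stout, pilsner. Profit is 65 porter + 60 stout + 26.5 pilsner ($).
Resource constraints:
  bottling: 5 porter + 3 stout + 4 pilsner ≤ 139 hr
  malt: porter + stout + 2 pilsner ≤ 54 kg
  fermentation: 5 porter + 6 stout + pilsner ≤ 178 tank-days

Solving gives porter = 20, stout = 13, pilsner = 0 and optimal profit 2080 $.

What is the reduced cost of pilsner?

-4.5

Check each constraint at x*: bottling 139/139 (tight); malt 33/54 (slack 21); fermentation 178/178 (tight).
Since malt is not tight, its dual is 0.
From A_Bᵀ y = c: 5·y_bottling + 5·y_fermentation = 65; 3·y_bottling + 6·y_fermentation = 60.
→ y_bottling = 6 and y_fermentation = 7.
Reduced cost of pilsner: c₃ − yᵀa₃ = 26.5 − (6·4 + 7·1) = 26.5 − 31 = -4.5.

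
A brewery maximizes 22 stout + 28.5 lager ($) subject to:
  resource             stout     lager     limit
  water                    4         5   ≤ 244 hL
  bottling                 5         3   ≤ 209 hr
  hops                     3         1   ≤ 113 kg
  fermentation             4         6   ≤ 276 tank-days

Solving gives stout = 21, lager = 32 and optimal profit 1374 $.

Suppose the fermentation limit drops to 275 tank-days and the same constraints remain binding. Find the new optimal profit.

1373

At the optimum: water uses 244 of 244 (binding); bottling uses 201 of 209 (slack = 8); hops uses 95 of 113 (slack = 18); fermentation uses 276 of 276 (binding).
Since bottling, hops are not tight, their duals are 0.
The binding rows give the dual system: 4·y_water + 4·y_fermentation = 22 and 5·y_water + 6·y_fermentation = 28.5.
Solving: y_water = 4.5, y_fermentation = 1.
Δz = y_fermentation·Δb = 1 × (-1) = -1, so new z* = 1374 − 1 = 1373.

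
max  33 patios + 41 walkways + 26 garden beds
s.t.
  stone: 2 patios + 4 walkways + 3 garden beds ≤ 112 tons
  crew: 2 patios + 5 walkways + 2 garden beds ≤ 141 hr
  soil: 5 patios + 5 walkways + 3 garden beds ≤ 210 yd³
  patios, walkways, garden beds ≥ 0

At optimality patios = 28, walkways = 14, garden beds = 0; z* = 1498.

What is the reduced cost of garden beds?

At the optimum: stone uses 112 of 112 (binding); crew uses 126 of 141 (slack = 15); soil uses 210 of 210 (binding).
Since crew is not tight, its dual is 0.
The binding rows give the dual system: 2·y_stone + 5·y_soil = 33 and 4·y_stone + 5·y_soil = 41.
Solving: y_stone = 4, y_soil = 5.
Reduced cost of garden beds: c₃ − yᵀa₃ = 26 − (4·3 + 5·3) = 26 − 27 = -1.

-1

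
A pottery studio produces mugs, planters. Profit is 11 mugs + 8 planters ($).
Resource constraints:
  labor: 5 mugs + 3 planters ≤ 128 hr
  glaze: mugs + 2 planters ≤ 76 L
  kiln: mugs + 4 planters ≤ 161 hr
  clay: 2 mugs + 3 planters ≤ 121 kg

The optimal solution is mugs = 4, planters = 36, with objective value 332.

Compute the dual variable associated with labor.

2

At the optimum: labor uses 128 of 128 (binding); glaze uses 76 of 76 (binding); kiln uses 148 of 161 (slack = 13); clay uses 116 of 121 (slack = 5).
Since kiln, clay are not tight, their duals are 0.
Dual feasibility on the basic columns requires 5·y_labor + 1·y_glaze = 11, 3·y_labor + 2·y_glaze = 8.
→ y_labor = 2 and y_glaze = 1.
Shadow price of labor = 2.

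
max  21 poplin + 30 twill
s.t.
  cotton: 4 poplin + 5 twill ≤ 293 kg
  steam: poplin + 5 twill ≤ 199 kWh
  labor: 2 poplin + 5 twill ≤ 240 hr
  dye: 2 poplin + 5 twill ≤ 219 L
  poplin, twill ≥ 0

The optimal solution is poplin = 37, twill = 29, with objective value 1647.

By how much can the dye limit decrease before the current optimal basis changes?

Binding constraints: cotton, dye. The basis is B = [[4,5],[2,5]] with det 10.
Per unit decrease in dye, x* moves by d = (0.5, -0.4).
The basis stays optimal until twill reaches 0; allowable decrease = 72.5 L.

72.5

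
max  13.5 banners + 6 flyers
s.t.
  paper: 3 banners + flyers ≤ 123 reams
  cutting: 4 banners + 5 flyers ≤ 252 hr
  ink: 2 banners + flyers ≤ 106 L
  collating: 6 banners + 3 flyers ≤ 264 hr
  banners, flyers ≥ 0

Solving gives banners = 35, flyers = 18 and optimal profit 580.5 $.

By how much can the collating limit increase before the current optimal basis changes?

Binding constraints: paper, collating. The basis is B = [[3,1],[6,3]] with det 3.
Per unit increase in collating, x* moves by d = (-0.3333, 1).
The basis stays optimal until cutting becomes binding; allowable increase = 6 hr.

6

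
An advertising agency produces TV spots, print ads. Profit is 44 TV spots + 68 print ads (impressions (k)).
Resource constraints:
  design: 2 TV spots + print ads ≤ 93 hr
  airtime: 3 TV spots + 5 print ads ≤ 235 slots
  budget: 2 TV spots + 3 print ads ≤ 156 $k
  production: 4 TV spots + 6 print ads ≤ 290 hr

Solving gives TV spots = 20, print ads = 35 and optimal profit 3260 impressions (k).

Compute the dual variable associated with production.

8

Check each constraint at x*: design 75/93 (slack 18); airtime 235/235 (tight); budget 145/156 (slack 11); production 290/290 (tight).
Slack constraints have shadow price 0 (complementary slackness).
From A_Bᵀ y = c: 3·y_airtime + 4·y_production = 44; 5·y_airtime + 6·y_production = 68.
→ y_airtime = 4 and y_production = 8.
Shadow price of production = 8.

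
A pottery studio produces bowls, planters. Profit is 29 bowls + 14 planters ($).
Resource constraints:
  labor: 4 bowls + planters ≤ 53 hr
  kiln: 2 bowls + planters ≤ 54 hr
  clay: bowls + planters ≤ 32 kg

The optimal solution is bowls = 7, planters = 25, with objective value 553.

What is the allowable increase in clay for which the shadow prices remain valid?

Binding constraints: labor, clay. The basis is B = [[4,1],[1,1]] with det 3.
Per unit increase in clay, x* moves by d = (-0.3333, 1.3333).
The basis stays optimal until bowls reaches 0; allowable increase = 21 kg.

21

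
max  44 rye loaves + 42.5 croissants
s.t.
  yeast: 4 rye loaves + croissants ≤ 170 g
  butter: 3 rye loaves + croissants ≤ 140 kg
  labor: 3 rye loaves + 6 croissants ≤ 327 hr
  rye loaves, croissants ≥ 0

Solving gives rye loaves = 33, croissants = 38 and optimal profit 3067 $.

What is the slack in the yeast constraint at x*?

0

yeast used = 4·33 + 1·38 = 170; slack = 170 − 170 = 0.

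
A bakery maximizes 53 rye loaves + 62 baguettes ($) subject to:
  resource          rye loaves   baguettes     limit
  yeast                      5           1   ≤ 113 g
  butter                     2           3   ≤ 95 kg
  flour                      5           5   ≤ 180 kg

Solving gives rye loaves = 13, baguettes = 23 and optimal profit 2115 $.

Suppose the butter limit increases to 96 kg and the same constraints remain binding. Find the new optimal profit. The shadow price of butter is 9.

Δb = 1, so new z* = 2115 + (9)·(1) = 2115 + 9 = 2124.

2124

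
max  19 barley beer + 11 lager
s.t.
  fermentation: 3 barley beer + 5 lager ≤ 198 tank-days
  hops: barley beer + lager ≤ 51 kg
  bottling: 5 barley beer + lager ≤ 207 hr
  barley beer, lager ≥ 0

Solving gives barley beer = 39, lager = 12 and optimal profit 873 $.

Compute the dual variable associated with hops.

Check each constraint at x*: fermentation 177/198 (slack 21); hops 51/51 (tight); bottling 207/207 (tight).
By complementary slackness, y = 0 for the non-binding constraint.
The binding rows give the dual system: 1·y_hops + 5·y_bottling = 19 and 1·y_hops + 1·y_bottling = 11.
→ y_hops = 9 and y_bottling = 2.
Shadow price of hops = 9.

9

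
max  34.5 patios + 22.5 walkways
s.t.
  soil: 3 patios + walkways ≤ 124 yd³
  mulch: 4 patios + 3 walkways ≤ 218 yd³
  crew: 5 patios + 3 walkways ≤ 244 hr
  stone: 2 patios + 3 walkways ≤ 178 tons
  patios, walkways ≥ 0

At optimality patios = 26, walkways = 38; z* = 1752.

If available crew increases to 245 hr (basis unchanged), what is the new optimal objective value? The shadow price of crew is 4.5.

Δb = 1, so new z* = 1752 + (4.5)·(1) = 1752 + 4.5 = 1756.5.

1756.5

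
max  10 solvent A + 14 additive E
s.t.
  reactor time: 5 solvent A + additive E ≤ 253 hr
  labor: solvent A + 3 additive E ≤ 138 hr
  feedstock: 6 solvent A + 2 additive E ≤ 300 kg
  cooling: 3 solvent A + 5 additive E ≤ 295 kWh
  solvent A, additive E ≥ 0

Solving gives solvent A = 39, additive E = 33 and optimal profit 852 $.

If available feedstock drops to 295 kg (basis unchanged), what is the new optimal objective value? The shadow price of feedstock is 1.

Δb = -5, so new z* = 852 + (1)·(-5) = 852 − 5 = 847.

847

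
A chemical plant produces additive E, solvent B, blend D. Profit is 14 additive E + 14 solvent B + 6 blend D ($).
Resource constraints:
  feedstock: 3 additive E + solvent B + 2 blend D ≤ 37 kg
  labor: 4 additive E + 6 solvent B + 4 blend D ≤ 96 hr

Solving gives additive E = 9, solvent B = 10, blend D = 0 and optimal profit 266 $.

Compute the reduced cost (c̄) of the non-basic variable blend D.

Both feedstock and labor are binding at x*.
From A_Bᵀ y = c: 3·y_feedstock + 4·y_labor = 14; 1·y_feedstock + 6·y_labor = 14.
This yields shadow prices y_feedstock = 2, y_labor = 2.
Reduced cost of blend D: c₃ − yᵀa₃ = 6 − (2·2 + 2·4) = 6 − 12 = -6.

-6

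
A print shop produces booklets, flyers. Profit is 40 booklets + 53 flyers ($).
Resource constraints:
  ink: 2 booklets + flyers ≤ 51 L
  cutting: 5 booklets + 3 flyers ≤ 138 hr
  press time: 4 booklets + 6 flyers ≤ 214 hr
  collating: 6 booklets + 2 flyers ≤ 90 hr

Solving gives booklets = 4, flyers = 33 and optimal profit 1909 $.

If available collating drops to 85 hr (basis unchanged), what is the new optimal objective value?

At the optimum: ink uses 41 of 51 (slack = 10); cutting uses 119 of 138 (slack = 19); press time uses 214 of 214 (binding); collating uses 90 of 90 (binding).
By complementary slackness, y = 0 for the non-binding constraints.
Dual feasibility on the basic columns requires 4·y_press time + 6·y_collating = 40, 6·y_press time + 2·y_collating = 53.
This yields shadow prices y_press time = 8.5, y_collating = 1.
Δz = y_collating·Δb = 1 × (-5) = -5, so new z* = 1909 − 5 = 1904.

1904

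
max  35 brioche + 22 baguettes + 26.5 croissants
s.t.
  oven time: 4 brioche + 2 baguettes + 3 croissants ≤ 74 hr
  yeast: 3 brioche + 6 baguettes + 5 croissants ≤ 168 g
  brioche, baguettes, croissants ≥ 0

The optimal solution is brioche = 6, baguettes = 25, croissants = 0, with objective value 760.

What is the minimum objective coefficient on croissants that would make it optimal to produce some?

29

Check each constraint at x*: oven time 74/74 (tight); yeast 168/168 (tight).
From A_Bᵀ y = c: 4·y_oven time + 3·y_yeast = 35; 2·y_oven time + 6·y_yeast = 22.
Solving: y_oven time = 8, y_yeast = 1.
croissants enters the basis when its profit ≥ yᵀa₃ = 8·3 + 1·5 = 29.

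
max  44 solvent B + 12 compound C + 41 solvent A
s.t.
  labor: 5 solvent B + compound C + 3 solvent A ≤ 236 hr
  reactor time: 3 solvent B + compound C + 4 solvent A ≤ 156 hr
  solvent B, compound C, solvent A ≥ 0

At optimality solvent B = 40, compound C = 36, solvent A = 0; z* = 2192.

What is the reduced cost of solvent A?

At the optimum: labor uses 236 of 236 (binding); reactor time uses 156 of 156 (binding).
From A_Bᵀ y = c: 5·y_labor + 3·y_reactor time = 44; 1·y_labor + 1·y_reactor time = 12.
This yields shadow prices y_labor = 4, y_reactor time = 8.
Reduced cost of solvent A: c₃ − yᵀa₃ = 41 − (4·3 + 8·4) = 41 − 44 = -3.

-3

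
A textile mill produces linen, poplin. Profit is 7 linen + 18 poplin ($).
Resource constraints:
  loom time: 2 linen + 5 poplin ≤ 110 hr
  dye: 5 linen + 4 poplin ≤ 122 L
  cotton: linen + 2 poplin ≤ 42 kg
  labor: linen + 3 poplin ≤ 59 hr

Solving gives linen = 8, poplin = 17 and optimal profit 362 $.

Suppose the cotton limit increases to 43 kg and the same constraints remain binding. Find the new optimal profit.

Check each constraint at x*: loom time 101/110 (slack 9); dye 108/122 (slack 14); cotton 42/42 (tight); labor 59/59 (tight).
Since loom time, dye are not tight, their duals are 0.
Dual feasibility on the basic columns requires 1·y_cotton + 1·y_labor = 7, 2·y_cotton + 3·y_labor = 18.
This yields shadow prices y_cotton = 3, y_labor = 4.
Δz = y_cotton·Δb = 3 × (1) = 3, so new z* = 362 + 3 = 365.

365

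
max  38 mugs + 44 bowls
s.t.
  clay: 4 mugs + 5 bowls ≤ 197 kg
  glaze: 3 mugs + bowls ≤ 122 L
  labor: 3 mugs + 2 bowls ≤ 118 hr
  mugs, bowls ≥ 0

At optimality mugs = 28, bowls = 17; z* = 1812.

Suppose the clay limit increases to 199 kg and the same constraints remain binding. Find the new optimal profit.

At the optimum: clay uses 197 of 197 (binding); glaze uses 101 of 122 (slack = 21); labor uses 118 of 118 (binding).
Since glaze is not tight, its dual is 0.
Dual feasibility on the basic columns requires 4·y_clay + 3·y_labor = 38, 5·y_clay + 2·y_labor = 44.
→ y_clay = 8 and y_labor = 2.
Δz = y_clay·Δb = 8 × (2) = 16, so new z* = 1812 + 16 = 1828.

1828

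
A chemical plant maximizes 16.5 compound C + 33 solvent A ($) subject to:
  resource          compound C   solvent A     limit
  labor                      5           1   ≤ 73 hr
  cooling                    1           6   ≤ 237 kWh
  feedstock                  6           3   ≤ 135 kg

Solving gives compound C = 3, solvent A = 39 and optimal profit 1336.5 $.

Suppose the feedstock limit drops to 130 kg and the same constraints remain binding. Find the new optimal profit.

At the optimum: labor uses 54 of 73 (slack = 19); cooling uses 237 of 237 (binding); feedstock uses 135 of 135 (binding).
Slack constraints have shadow price 0 (complementary slackness).
From A_Bᵀ y = c: 1·y_cooling + 6·y_feedstock = 16.5; 6·y_cooling + 3·y_feedstock = 33.
This yields shadow prices y_cooling = 4.5, y_feedstock = 2.
Δz = y_feedstock·Δb = 2 × (-5) = -10, so new z* = 1336.5 − 10 = 1326.5.

1326.5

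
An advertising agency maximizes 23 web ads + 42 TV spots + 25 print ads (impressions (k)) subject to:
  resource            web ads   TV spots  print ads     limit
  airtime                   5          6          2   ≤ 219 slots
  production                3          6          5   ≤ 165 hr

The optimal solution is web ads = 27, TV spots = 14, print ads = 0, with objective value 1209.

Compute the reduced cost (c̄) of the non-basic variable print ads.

Both airtime and production are binding at x*.
Dual feasibility on the basic columns requires 5·y_airtime + 3·y_production = 23, 6·y_airtime + 6·y_production = 42.
Solving: y_airtime = 1, y_production = 6.
Reduced cost of print ads: c₃ − yᵀa₃ = 25 − (1·2 + 6·5) = 25 − 32 = -7.

-7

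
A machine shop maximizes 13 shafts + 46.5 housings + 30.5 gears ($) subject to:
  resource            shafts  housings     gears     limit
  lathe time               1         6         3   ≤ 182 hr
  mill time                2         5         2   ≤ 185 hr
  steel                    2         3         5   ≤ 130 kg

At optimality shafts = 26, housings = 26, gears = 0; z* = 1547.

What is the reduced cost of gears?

-5

At the optimum: lathe time uses 182 of 182 (binding); mill time uses 182 of 185 (slack = 3); steel uses 130 of 130 (binding).
Slack constraints have shadow price 0 (complementary slackness).
Dual feasibility on the basic columns requires 1·y_lathe time + 2·y_steel = 13, 6·y_lathe time + 3·y_steel = 46.5.
This yields shadow prices y_lathe time = 6, y_steel = 3.5.
Reduced cost of gears: c₃ − yᵀa₃ = 30.5 − (6·3 + 3.5·5) = 30.5 − 35.5 = -5.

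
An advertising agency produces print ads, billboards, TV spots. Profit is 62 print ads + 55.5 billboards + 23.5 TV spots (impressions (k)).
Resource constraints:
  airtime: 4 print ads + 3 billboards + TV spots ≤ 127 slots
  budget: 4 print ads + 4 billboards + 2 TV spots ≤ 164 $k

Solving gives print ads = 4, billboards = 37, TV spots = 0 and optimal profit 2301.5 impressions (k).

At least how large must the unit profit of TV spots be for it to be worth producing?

24.5

Both airtime and budget are binding at x*.
Dual feasibility on the basic columns requires 4·y_airtime + 4·y_budget = 62, 3·y_airtime + 4·y_budget = 55.5.
This yields shadow prices y_airtime = 6.5, y_budget = 9.
TV spots enters the basis when its profit ≥ yᵀa₃ = 6.5·1 + 9·2 = 24.5.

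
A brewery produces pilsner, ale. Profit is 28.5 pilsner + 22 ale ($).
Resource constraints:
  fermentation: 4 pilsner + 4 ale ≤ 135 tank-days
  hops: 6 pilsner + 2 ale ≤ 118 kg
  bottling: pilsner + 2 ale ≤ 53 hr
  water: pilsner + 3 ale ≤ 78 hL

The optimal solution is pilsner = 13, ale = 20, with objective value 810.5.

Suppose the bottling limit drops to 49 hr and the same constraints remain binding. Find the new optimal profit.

Check each constraint at x*: fermentation 132/135 (slack 3); hops 118/118 (tight); bottling 53/53 (tight); water 73/78 (slack 5).
Slack constraints have shadow price 0 (complementary slackness).
Dual feasibility on the basic columns requires 6·y_hops + 1·y_bottling = 28.5, 2·y_hops + 2·y_bottling = 22.
Solving: y_hops = 3.5, y_bottling = 7.5.
Δz = y_bottling·Δb = 7.5 × (-4) = -30, so new z* = 810.5 − 30 = 780.5.

780.5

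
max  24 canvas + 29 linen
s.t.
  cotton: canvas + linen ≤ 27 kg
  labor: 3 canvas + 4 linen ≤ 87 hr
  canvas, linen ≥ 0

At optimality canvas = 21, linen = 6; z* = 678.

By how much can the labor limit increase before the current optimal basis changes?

Binding constraints: cotton, labor. The basis is B = [[1,1],[3,4]] with det 1.
Per unit increase in labor, x* moves by d = (-1, 1).
The basis stays optimal until canvas reaches 0; allowable increase = 21 hr.

21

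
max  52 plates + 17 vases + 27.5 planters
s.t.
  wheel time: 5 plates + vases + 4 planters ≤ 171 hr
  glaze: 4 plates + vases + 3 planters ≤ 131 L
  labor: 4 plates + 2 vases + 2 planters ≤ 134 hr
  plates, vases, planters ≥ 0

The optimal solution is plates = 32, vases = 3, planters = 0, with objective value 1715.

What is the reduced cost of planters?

-7.5

Binding: glaze and labor. Non-binding: wheel time (8 unused).
Slack constraints have shadow price 0 (complementary slackness).
Dual feasibility on the basic columns requires 4·y_glaze + 4·y_labor = 52, 1·y_glaze + 2·y_labor = 17.
→ y_glaze = 9 and y_labor = 4.
Reduced cost of planters: c₃ − yᵀa₃ = 27.5 − (9·3 + 4·2) = 27.5 − 35 = -7.5.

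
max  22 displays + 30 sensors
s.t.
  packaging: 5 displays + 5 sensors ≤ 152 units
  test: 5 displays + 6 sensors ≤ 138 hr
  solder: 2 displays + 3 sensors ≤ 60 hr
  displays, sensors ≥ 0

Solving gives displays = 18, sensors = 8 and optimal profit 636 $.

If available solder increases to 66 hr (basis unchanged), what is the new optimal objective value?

672

At the optimum: packaging uses 130 of 152 (slack = 22); test uses 138 of 138 (binding); solder uses 60 of 60 (binding).
By complementary slackness, y = 0 for the non-binding constraint.
The binding rows give the dual system: 5·y_test + 2·y_solder = 22 and 6·y_test + 3·y_solder = 30.
→ y_test = 2 and y_solder = 6.
Δz = y_solder·Δb = 6 × (6) = 36, so new z* = 636 + 36 = 672.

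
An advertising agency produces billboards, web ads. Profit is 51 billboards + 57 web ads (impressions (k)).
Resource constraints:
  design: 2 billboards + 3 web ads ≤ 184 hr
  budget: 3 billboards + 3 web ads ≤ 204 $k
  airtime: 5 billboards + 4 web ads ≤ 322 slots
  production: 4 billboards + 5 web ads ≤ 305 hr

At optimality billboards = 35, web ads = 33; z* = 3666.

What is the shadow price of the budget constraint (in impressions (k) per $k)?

9

Binding: budget and production. Non-binding: design (15 unused), airtime (15 unused).
Since design, airtime are not tight, their duals are 0.
From A_Bᵀ y = c: 3·y_budget + 4·y_production = 51; 3·y_budget + 5·y_production = 57.
→ y_budget = 9 and y_production = 6.
Shadow price of budget = 9.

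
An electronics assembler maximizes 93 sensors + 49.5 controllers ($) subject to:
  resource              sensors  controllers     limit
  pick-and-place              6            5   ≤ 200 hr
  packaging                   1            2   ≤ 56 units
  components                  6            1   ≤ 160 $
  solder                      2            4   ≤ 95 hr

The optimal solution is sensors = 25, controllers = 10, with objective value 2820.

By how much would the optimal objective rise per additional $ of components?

At the optimum: pick-and-place uses 200 of 200 (binding); packaging uses 45 of 56 (slack = 11); components uses 160 of 160 (binding); solder uses 90 of 95 (slack = 5).
Slack constraints have shadow price 0 (complementary slackness).
The binding rows give the dual system: 6·y_pick-and-place + 6·y_components = 93 and 5·y_pick-and-place + 1·y_components = 49.5.
This yields shadow prices y_pick-and-place = 8.5, y_components = 7.
Shadow price of components = 7.

7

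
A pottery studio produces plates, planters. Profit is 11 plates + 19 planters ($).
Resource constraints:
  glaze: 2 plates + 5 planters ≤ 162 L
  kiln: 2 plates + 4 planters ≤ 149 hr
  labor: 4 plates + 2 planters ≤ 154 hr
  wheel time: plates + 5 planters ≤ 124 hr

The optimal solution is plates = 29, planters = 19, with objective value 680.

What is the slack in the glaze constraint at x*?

9

glaze used = 2·29 + 5·19 = 153; slack = 162 − 153 = 9.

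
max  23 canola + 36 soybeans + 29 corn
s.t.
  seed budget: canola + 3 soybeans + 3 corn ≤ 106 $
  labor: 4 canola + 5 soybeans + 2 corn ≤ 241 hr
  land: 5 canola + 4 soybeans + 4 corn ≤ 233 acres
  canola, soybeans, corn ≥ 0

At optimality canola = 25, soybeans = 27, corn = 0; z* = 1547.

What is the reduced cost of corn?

-7

Binding: seed budget and land. Non-binding: labor (6 unused).
By complementary slackness, y = 0 for the non-binding constraint.
Dual feasibility on the basic columns requires 1·y_seed budget + 5·y_land = 23, 3·y_seed budget + 4·y_land = 36.
Solving: y_seed budget = 8, y_land = 3.
Reduced cost of corn: c₃ − yᵀa₃ = 29 − (8·3 + 3·4) = 29 − 36 = -7.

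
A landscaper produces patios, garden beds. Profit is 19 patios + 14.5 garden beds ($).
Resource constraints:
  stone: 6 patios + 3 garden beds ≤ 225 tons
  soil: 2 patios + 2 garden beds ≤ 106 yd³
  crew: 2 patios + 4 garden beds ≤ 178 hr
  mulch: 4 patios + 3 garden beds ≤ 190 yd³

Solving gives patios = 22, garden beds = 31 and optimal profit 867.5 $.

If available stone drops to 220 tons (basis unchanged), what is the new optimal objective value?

Check each constraint at x*: stone 225/225 (tight); soil 106/106 (tight); crew 168/178 (slack 10); mulch 181/190 (slack 9).
Slack constraints have shadow price 0 (complementary slackness).
Dual feasibility on the basic columns requires 6·y_stone + 2·y_soil = 19, 3·y_stone + 2·y_soil = 14.5.
→ y_stone = 1.5 and y_soil = 5.
Δz = y_stone·Δb = 1.5 × (-5) = -7.5, so new z* = 867.5 − 7.5 = 860.

860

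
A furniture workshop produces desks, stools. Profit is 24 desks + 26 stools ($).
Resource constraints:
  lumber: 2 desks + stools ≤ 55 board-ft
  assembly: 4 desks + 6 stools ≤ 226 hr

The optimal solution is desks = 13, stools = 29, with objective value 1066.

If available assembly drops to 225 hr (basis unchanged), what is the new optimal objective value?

At the optimum: lumber uses 55 of 55 (binding); assembly uses 226 of 226 (binding).
The binding rows give the dual system: 2·y_lumber + 4·y_assembly = 24 and 1·y_lumber + 6·y_assembly = 26.
This yields shadow prices y_lumber = 5, y_assembly = 3.5.
Δz = y_assembly·Δb = 3.5 × (-1) = -3.5, so new z* = 1066 − 3.5 = 1062.5.

1062.5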